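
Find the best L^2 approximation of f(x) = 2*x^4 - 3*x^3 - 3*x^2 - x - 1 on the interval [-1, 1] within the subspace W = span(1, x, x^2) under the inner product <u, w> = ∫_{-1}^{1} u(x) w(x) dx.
g(x) = -9*x^2/7 - 14*x/5 - 41/35

The best approximation g ∈ W is the orthogonal projection of f onto W. Writing g = a_0 + a_1 x + a_2 x^2, the coefficients solve the normal equations G · a = b where
  G_{ij} = <φ_i, φ_j> and b_i = <f, φ_i>, with φ_0 = 1, φ_1 = x, φ_2 = x^2.
G =
  [2, 0, 2/3]
  [0, 2/3, 0]
  [2/3, 0, 2/5],
b = (-16/5, -28/15, -136/105).
Solving gives a_0 = -41/35, a_1 = -14/5, a_2 = -9/7, so
  g(x) = -9*x^2/7 - 14*x/5 - 41/35.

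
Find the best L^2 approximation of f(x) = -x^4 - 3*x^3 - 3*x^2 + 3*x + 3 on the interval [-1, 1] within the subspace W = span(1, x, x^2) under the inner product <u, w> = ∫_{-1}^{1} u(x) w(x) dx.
g(x) = -27*x^2/7 + 6*x/5 + 108/35

The best approximation g ∈ W is the orthogonal projection of f onto W. Writing g = a_0 + a_1 x + a_2 x^2, the coefficients solve the normal equations G · a = b where
  G_{ij} = <φ_i, φ_j> and b_i = <f, φ_i>, with φ_0 = 1, φ_1 = x, φ_2 = x^2.
G =
  [2, 0, 2/3]
  [0, 2/3, 0]
  [2/3, 0, 2/5],
b = (18/5, 4/5, 18/35).
Solving gives a_0 = 108/35, a_1 = 6/5, a_2 = -27/7, so
  g(x) = -27*x^2/7 + 6*x/5 + 108/35.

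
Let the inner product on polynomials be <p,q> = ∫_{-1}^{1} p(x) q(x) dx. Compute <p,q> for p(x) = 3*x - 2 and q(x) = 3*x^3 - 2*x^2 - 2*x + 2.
<p,q> = -86/15

Expand the product: p(x)·q(x) = 9*x^4 - 12*x^3 - 2*x^2 + 10*x - 4.
∫_{-1}^{1} of each monomial x^k gives [2/(k+1) if k even, 0 if k odd]. Integrating term-by-term (or equivalently evaluating the antiderivative F(x) = 9*x^5/5 - 3*x^4 - 2*x^3/3 + 5*x^2 - 4*x at the endpoints):
  F(1) − F(−1) = -13/15 − (73/15) = -86/15.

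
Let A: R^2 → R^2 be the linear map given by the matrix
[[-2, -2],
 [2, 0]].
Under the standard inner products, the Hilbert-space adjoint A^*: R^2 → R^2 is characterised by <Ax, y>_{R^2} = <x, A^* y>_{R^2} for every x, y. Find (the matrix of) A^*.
A^* = A^T =
[[-2, 2],
 [-2, 0]]

For real matrices with standard dot products, the defining identity <Ax, y> = <x, A^* y> gives (Ax)^T y = x^T (A^*) y, i.e. x^T A^T y = x^T (A^*) y. Since this holds for all x, y, we must have A^* = A^T. Therefore
A^* =
[[-2, 2],
 [-2, 0]].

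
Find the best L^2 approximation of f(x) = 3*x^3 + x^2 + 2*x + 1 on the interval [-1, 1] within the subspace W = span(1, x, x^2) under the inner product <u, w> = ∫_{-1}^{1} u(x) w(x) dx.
g(x) = x^2 + 19*x/5 + 1

The best approximation g ∈ W is the orthogonal projection of f onto W. Writing g = a_0 + a_1 x + a_2 x^2, the coefficients solve the normal equations G · a = b where
  G_{ij} = <φ_i, φ_j> and b_i = <f, φ_i>, with φ_0 = 1, φ_1 = x, φ_2 = x^2.
G =
  [2, 0, 2/3]
  [0, 2/3, 0]
  [2/3, 0, 2/5],
b = (8/3, 38/15, 16/15).
Solving gives a_0 = 1, a_1 = 19/5, a_2 = 1, so
  g(x) = x^2 + 19*x/5 + 1.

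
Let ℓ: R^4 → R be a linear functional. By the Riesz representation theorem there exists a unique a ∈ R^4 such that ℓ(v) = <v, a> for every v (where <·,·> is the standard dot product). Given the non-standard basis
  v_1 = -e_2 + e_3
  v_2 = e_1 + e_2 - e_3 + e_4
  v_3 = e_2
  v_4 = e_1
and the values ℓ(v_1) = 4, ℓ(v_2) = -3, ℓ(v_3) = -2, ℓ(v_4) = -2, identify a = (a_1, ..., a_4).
a = (-2, -2, 2, 3)

Write a = (a_1, ..., a_4) in the standard basis. For each basis vector v_i, ℓ(v_i) = <v_i, a> is a linear equation in the a_j's. Collect the n equations into a matrix system V a = ℓ, where row i of V is v_i (expressed in the standard basis). Since V is invertible (lower-triangular with 1s on the diagonal, up to permutation), solve by back-substitution:
  V =
[[0, -1, 1, 0],
 [1, 1, -1, 1],
 [0, 1, 0, 0],
 [1, 0, 0, 0]]
  V a = (4, -3, -2, -2)
Solving gives a = (-2, -2, 2, 3).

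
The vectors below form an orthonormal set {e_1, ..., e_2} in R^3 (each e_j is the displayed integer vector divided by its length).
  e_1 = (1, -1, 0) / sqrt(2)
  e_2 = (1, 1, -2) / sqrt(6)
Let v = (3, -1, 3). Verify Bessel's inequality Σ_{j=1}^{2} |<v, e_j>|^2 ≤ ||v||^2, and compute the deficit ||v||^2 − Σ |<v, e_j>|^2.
Σ |<v, e_j>|^2 = 32/3; ||v||^2 = 19; deficit = 25/3

Write each e_j = u_j / sqrt(<u_j, u_j>) where u_j is the displayed integer vector. Then <v, e_j> = <v, u_j> / sqrt(<u_j, u_j>), so |<v, e_j>|^2 = <v, u_j>^2 / <u_j, u_j>.
Coefficients: <v, e_1> = 4/sqrt(2), <v, e_2> = -4/sqrt(6).
Square and sum: Σ |<v, e_j>|^2 = 32/3.
Compute ||v||^2 = v·v = 19.
Deficit = 19 − 32/3 = 25/3 ≥ 0, confirming Bessel's inequality. (The deficit equals ||v − Σ <v,e_j> e_j||^2, the squared distance from v to span{e_j}.)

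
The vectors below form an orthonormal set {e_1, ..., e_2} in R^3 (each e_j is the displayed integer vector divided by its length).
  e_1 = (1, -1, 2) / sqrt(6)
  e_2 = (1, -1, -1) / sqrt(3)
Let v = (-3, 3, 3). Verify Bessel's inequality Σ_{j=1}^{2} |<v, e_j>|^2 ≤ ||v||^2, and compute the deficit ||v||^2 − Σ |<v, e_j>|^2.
Σ |<v, e_j>|^2 = 27; ||v||^2 = 27; deficit = 0

Write each e_j = u_j / sqrt(<u_j, u_j>) where u_j is the displayed integer vector. Then <v, e_j> = <v, u_j> / sqrt(<u_j, u_j>), so |<v, e_j>|^2 = <v, u_j>^2 / <u_j, u_j>.
Coefficients: <v, e_1> = 0/sqrt(6), <v, e_2> = -9/sqrt(3).
Square and sum: Σ |<v, e_j>|^2 = 27.
Compute ||v||^2 = v·v = 27.
Deficit = 27 − 27 = 0 ≥ 0, confirming Bessel's inequality. (The deficit equals ||v − Σ <v,e_j> e_j||^2, the squared distance from v to span{e_j}.)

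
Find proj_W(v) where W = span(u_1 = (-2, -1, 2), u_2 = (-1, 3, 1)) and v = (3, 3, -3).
proj_W(v) = (3, 3, -3)

Set up U = [u_1 | ... | u_2] ∈ R^(3×2). The projector onto W = col(U) is P = U (U^T U)^(-1) U^T.
Compute U^T U =
  [9, 1]
  [1, 11],
and U^T v = (-15, 3).
Solve U^T U · c = U^T v for the coefficients: c = (-12/7, 3/7). The projection is proj_W(v) = U c.
Check: (v - proj_W(v)) · u_1 = 0  (should be 0).
Check: (v - proj_W(v)) · u_2 = 0  (should be 0).
Result: proj_W(v) = (3, 3, -3).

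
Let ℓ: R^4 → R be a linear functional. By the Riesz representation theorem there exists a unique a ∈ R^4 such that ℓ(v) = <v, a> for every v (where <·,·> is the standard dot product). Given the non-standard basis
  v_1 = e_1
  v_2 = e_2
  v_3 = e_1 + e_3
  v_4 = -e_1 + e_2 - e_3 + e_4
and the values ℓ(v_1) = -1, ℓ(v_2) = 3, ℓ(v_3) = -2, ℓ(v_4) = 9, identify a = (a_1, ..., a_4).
a = (-1, 3, -1, 4)

Write a = (a_1, ..., a_4) in the standard basis. For each basis vector v_i, ℓ(v_i) = <v_i, a> is a linear equation in the a_j's. Collect the n equations into a matrix system V a = ℓ, where row i of V is v_i (expressed in the standard basis). Since V is invertible (lower-triangular with 1s on the diagonal, up to permutation), solve by back-substitution:
  V =
[[1, 0, 0, 0],
 [0, 1, 0, 0],
 [1, 0, 1, 0],
 [-1, 1, -1, 1]]
  V a = (-1, 3, -2, 9)
Solving gives a = (-1, 3, -1, 4).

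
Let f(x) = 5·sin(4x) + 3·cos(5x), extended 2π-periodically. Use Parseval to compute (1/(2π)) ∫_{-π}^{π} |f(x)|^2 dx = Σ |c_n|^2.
Σ |c_n|^2 = 17

Expand |f|^2 and use orthogonality of {sin(nx), cos(mx)} on [-π, π]:
  ∫_{-π}^{π} sin(nx)^2 dx = π, ∫ cos(mx)^2 dx = π, and cross terms integrate to 0.
So ∫_{-π}^{π} f(x)^2 dx = 5^2 · π + 3^2 · π = (25 + 9)π.
Divide by 2π: (25 + 9)/2 = 17.
By Parseval, this equals Σ |c_n|^2.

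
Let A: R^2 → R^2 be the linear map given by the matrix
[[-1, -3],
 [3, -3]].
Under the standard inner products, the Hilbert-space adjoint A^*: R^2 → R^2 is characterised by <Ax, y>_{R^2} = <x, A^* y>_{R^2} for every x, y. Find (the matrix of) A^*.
A^* = A^T =
[[-1, 3],
 [-3, -3]]

For real matrices with standard dot products, the defining identity <Ax, y> = <x, A^* y> gives (Ax)^T y = x^T (A^*) y, i.e. x^T A^T y = x^T (A^*) y. Since this holds for all x, y, we must have A^* = A^T. Therefore
A^* =
[[-1, 3],
 [-3, -3]].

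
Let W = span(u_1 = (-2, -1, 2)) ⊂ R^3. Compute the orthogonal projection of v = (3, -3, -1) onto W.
proj_W(v) = (10/9, 5/9, -10/9)

Set up U = [u_1 | ... | u_1] ∈ R^(3×1). The projector onto W = col(U) is P = U (U^T U)^(-1) U^T.
Compute U^T U =
  [9],
and U^T v = (-5).
Solve U^T U · c = U^T v for the coefficients: c = (-5/9). The projection is proj_W(v) = U c.
Check: (v - proj_W(v)) · u_1 = 0  (should be 0).
Result: proj_W(v) = (10/9, 5/9, -10/9).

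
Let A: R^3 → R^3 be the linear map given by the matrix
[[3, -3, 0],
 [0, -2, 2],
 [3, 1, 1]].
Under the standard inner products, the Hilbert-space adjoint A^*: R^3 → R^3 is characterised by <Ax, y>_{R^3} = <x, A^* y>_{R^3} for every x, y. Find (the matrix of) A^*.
A^* = A^T =
[[3, 0, 3],
 [-3, -2, 1],
 [0, 2, 1]]

For real matrices with standard dot products, the defining identity <Ax, y> = <x, A^* y> gives (Ax)^T y = x^T (A^*) y, i.e. x^T A^T y = x^T (A^*) y. Since this holds for all x, y, we must have A^* = A^T. Therefore
A^* =
[[3, 0, 3],
 [-3, -2, 1],
 [0, 2, 1]].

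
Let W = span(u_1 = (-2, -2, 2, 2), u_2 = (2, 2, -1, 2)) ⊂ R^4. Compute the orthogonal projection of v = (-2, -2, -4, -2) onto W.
proj_W(v) = (-26/43, -26/43, -12/43, -126/43)

Set up U = [u_1 | ... | u_2] ∈ R^(4×2). The projector onto W = col(U) is P = U (U^T U)^(-1) U^T.
Compute U^T U =
  [16, -6]
  [-6, 13],
and U^T v = (-4, -8).
Solve U^T U · c = U^T v for the coefficients: c = (-25/43, -38/43). The projection is proj_W(v) = U c.
Check: (v - proj_W(v)) · u_1 = 0  (should be 0).
Check: (v - proj_W(v)) · u_2 = 0  (should be 0).
Result: proj_W(v) = (-26/43, -26/43, -12/43, -126/43).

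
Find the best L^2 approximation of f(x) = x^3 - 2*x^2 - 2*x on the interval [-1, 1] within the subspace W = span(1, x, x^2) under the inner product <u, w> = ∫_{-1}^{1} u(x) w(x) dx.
g(x) = -2*x^2 - 7*x/5

The best approximation g ∈ W is the orthogonal projection of f onto W. Writing g = a_0 + a_1 x + a_2 x^2, the coefficients solve the normal equations G · a = b where
  G_{ij} = <φ_i, φ_j> and b_i = <f, φ_i>, with φ_0 = 1, φ_1 = x, φ_2 = x^2.
G =
  [2, 0, 2/3]
  [0, 2/3, 0]
  [2/3, 0, 2/5],
b = (-4/3, -14/15, -4/5).
Solving gives a_0 = 0, a_1 = -7/5, a_2 = -2, so
  g(x) = -2*x^2 - 7*x/5.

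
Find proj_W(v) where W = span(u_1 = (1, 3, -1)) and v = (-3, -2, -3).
proj_W(v) = (-6/11, -18/11, 6/11)

Set up U = [u_1 | ... | u_1] ∈ R^(3×1). The projector onto W = col(U) is P = U (U^T U)^(-1) U^T.
Compute U^T U =
  [11],
and U^T v = (-6).
Solve U^T U · c = U^T v for the coefficients: c = (-6/11). The projection is proj_W(v) = U c.
Check: (v - proj_W(v)) · u_1 = 0  (should be 0).
Result: proj_W(v) = (-6/11, -18/11, 6/11).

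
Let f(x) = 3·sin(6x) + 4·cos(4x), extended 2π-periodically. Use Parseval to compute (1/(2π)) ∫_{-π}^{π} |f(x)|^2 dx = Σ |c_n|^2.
Σ |c_n|^2 = 25/2

Expand |f|^2 and use orthogonality of {sin(nx), cos(mx)} on [-π, π]:
  ∫_{-π}^{π} sin(nx)^2 dx = π, ∫ cos(mx)^2 dx = π, and cross terms integrate to 0.
So ∫_{-π}^{π} f(x)^2 dx = 3^2 · π + 4^2 · π = (9 + 16)π.
Divide by 2π: (9 + 16)/2 = 25/2.
By Parseval, this equals Σ |c_n|^2.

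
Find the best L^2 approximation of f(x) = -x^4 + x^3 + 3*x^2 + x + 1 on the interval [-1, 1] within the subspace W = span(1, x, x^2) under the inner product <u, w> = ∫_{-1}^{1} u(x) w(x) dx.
g(x) = 15*x^2/7 + 8*x/5 + 38/35

The best approximation g ∈ W is the orthogonal projection of f onto W. Writing g = a_0 + a_1 x + a_2 x^2, the coefficients solve the normal equations G · a = b where
  G_{ij} = <φ_i, φ_j> and b_i = <f, φ_i>, with φ_0 = 1, φ_1 = x, φ_2 = x^2.
G =
  [2, 0, 2/3]
  [0, 2/3, 0]
  [2/3, 0, 2/5],
b = (18/5, 16/15, 166/105).
Solving gives a_0 = 38/35, a_1 = 8/5, a_2 = 15/7, so
  g(x) = 15*x^2/7 + 8*x/5 + 38/35.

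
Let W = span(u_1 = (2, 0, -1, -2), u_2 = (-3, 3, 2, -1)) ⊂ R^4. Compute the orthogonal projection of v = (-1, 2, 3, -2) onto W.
proj_W(v) = (-283/171, 49/19, 215/171, -305/171)

Set up U = [u_1 | ... | u_2] ∈ R^(4×2). The projector onto W = col(U) is P = U (U^T U)^(-1) U^T.
Compute U^T U =
  [9, -6]
  [-6, 23],
and U^T v = (-1, 17).
Solve U^T U · c = U^T v for the coefficients: c = (79/171, 49/57). The projection is proj_W(v) = U c.
Check: (v - proj_W(v)) · u_1 = 0  (should be 0).
Check: (v - proj_W(v)) · u_2 = 0  (should be 0).
Result: proj_W(v) = (-283/171, 49/19, 215/171, -305/171).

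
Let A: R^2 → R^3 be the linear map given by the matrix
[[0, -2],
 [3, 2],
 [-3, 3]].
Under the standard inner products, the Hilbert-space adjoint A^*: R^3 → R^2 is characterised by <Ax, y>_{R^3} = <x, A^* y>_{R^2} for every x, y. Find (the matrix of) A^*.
A^* = A^T =
[[0, 3, -3],
 [-2, 2, 3]]

For real matrices with standard dot products, the defining identity <Ax, y> = <x, A^* y> gives (Ax)^T y = x^T (A^*) y, i.e. x^T A^T y = x^T (A^*) y. Since this holds for all x, y, we must have A^* = A^T. Therefore
A^* =
[[0, 3, -3],
 [-2, 2, 3]].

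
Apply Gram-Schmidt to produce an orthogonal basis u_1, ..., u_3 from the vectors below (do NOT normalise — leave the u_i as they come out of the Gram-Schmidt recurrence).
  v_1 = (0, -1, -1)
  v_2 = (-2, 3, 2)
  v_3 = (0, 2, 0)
Orthogonal basis:
  u_1 = (0, -1, -1)
  u_2 = (-2, 1/2, -1/2)
  u_3 = (4/9, 8/9, -8/9)

Apply the Gram-Schmidt recurrence
  u_1 = v_1
  u_i = v_i − Σ_{j<i} ((v_i · u_j) / (u_j · u_j)) · u_j.

Step by step this gives:
  u_1 = (0, -1, -1)
  u_2 = (-2, 1/2, -1/2)
  u_3 = (4/9, 8/9, -8/9)

Orthogonality check:
  u_2 · u_1 = 0 (should be 0)
  u_3 · u_1 = 0 (should be 0)
  u_3 · u_2 = 0 (should be 0)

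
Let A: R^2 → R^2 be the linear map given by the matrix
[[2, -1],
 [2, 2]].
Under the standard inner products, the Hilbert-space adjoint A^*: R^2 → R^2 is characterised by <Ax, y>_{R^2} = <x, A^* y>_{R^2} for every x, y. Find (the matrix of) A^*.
A^* = A^T =
[[2, 2],
 [-1, 2]]

For real matrices with standard dot products, the defining identity <Ax, y> = <x, A^* y> gives (Ax)^T y = x^T (A^*) y, i.e. x^T A^T y = x^T (A^*) y. Since this holds for all x, y, we must have A^* = A^T. Therefore
A^* =
[[2, 2],
 [-1, 2]].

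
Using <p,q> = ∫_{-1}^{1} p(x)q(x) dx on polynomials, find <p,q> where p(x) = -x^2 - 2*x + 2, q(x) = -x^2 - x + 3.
<p,q> = 52/5

Expand the product: p(x)·q(x) = x^4 + 3*x^3 - 3*x^2 - 8*x + 6.
∫_{-1}^{1} of each monomial x^k gives [2/(k+1) if k even, 0 if k odd]. Integrating term-by-term (or equivalently evaluating the antiderivative F(x) = x^5/5 + 3*x^4/4 - x^3 - 4*x^2 + 6*x at the endpoints):
  F(1) − F(−1) = 39/20 − (-169/20) = 52/5.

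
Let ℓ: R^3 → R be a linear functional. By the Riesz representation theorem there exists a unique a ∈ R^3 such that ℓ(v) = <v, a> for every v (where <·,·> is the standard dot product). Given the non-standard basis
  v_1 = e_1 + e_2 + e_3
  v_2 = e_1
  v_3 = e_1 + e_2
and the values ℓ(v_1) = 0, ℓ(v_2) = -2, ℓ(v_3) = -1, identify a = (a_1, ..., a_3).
a = (-2, 1, 1)

Write a = (a_1, ..., a_3) in the standard basis. For each basis vector v_i, ℓ(v_i) = <v_i, a> is a linear equation in the a_j's. Collect the n equations into a matrix system V a = ℓ, where row i of V is v_i (expressed in the standard basis). Since V is invertible (lower-triangular with 1s on the diagonal, up to permutation), solve by back-substitution:
  V =
[[1, 1, 1],
 [1, 0, 0],
 [1, 1, 0]]
  V a = (0, -2, -1)
Solving gives a = (-2, 1, 1).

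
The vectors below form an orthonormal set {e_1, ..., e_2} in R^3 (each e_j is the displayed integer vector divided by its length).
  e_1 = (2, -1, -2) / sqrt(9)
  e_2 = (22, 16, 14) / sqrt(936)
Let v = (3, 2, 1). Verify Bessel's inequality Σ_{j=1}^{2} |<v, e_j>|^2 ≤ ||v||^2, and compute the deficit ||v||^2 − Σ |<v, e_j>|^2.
Σ |<v, e_j>|^2 = 180/13; ||v||^2 = 14; deficit = 2/13

Write each e_j = u_j / sqrt(<u_j, u_j>) where u_j is the displayed integer vector. Then <v, e_j> = <v, u_j> / sqrt(<u_j, u_j>), so |<v, e_j>|^2 = <v, u_j>^2 / <u_j, u_j>.
Coefficients: <v, e_1> = 2/sqrt(9), <v, e_2> = 112/sqrt(936).
Square and sum: Σ |<v, e_j>|^2 = 180/13.
Compute ||v||^2 = v·v = 14.
Deficit = 14 − 180/13 = 2/13 ≥ 0, confirming Bessel's inequality. (The deficit equals ||v − Σ <v,e_j> e_j||^2, the squared distance from v to span{e_j}.)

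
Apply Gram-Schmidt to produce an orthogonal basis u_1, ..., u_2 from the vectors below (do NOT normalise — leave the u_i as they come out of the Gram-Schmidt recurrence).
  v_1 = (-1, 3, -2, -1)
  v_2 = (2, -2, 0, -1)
Orthogonal basis:
  u_1 = (-1, 3, -2, -1)
  u_2 = (23/15, -3/5, -14/15, -22/15)

Apply the Gram-Schmidt recurrence
  u_1 = v_1
  u_i = v_i − Σ_{j<i} ((v_i · u_j) / (u_j · u_j)) · u_j.

Step by step this gives:
  u_1 = (-1, 3, -2, -1)
  u_2 = (23/15, -3/5, -14/15, -22/15)

Orthogonality check:
  u_2 · u_1 = 0 (should be 0)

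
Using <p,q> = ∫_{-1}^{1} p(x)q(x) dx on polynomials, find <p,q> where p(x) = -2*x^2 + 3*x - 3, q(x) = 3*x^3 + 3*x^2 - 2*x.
<p,q> = -44/5

Expand the product: p(x)·q(x) = -6*x^5 + 3*x^4 + 4*x^3 - 15*x^2 + 6*x.
∫_{-1}^{1} of each monomial x^k gives [2/(k+1) if k even, 0 if k odd]. Integrating term-by-term (or equivalently evaluating the antiderivative F(x) = -x^6 + 3*x^5/5 + x^4 - 5*x^3 + 3*x^2 at the endpoints):
  F(1) − F(−1) = -7/5 − (37/5) = -44/5.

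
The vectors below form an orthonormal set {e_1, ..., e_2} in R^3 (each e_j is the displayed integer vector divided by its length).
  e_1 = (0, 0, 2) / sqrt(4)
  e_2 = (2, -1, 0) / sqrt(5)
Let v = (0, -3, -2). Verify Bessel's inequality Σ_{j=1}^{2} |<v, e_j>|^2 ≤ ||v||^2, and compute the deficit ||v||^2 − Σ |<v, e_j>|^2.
Σ |<v, e_j>|^2 = 29/5; ||v||^2 = 13; deficit = 36/5

Write each e_j = u_j / sqrt(<u_j, u_j>) where u_j is the displayed integer vector. Then <v, e_j> = <v, u_j> / sqrt(<u_j, u_j>), so |<v, e_j>|^2 = <v, u_j>^2 / <u_j, u_j>.
Coefficients: <v, e_1> = -4/sqrt(4), <v, e_2> = 3/sqrt(5).
Square and sum: Σ |<v, e_j>|^2 = 29/5.
Compute ||v||^2 = v·v = 13.
Deficit = 13 − 29/5 = 36/5 ≥ 0, confirming Bessel's inequality. (The deficit equals ||v − Σ <v,e_j> e_j||^2, the squared distance from v to span{e_j}.)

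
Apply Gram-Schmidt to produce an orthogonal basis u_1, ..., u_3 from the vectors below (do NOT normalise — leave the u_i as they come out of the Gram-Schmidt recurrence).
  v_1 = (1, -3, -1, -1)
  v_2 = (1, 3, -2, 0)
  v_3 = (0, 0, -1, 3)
Orthogonal basis:
  u_1 = (1, -3, -1, -1)
  u_2 = (3/2, 3/2, -5/2, -1/2)
  u_3 = (1/33, -7/11, -31/33, 95/33)

Apply the Gram-Schmidt recurrence
  u_1 = v_1
  u_i = v_i − Σ_{j<i} ((v_i · u_j) / (u_j · u_j)) · u_j.

Step by step this gives:
  u_1 = (1, -3, -1, -1)
  u_2 = (3/2, 3/2, -5/2, -1/2)
  u_3 = (1/33, -7/11, -31/33, 95/33)

Orthogonality check:
  u_2 · u_1 = 0 (should be 0)
  u_3 · u_1 = 0 (should be 0)
  u_3 · u_2 = 0 (should be 0)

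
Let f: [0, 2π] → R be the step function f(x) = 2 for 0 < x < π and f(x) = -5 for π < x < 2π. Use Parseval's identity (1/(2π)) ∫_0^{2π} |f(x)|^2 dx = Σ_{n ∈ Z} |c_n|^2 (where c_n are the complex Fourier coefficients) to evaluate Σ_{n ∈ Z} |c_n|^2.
Σ |c_n|^2 = 29/2

Parseval equates the L^2 energy of f (normalised by 1/(2π)) with the ℓ^2 sum of its Fourier coefficients: (1/(2π)) ∫_0^{2π} |f|^2 = Σ |c_n|^2.
Compute the left side: (1/(2π)) [∫_0^π 2^2 dx + ∫_π^{2π} (-5)^2 dx] = (1/(2π)) · (4π + 25π) = (4 + 25)/2 = 29/2.
So Σ_{n ∈ Z} |c_n|^2 = 29/2.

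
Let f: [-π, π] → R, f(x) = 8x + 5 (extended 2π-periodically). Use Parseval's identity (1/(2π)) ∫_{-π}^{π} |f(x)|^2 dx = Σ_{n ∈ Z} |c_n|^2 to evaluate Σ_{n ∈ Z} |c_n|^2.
Σ |c_n|^2 = 64π^2/3 + 25

Expand and integrate term by term over [-π, π]:
  ∫ (8x)^2 dx = 64·(2π^3/3); ∫ 2·8·(5)·x dx = 0 (odd integrand); ∫ 5^2 dx = 25·2π.
So (1/(2π)) ∫_{-π}^{π} (8x + 5)^2 dx = 64π^2/3 + 25 = 64π^2/3 + 25.
Parseval ⇒ Σ |c_n|^2 = 64π^2/3 + 25.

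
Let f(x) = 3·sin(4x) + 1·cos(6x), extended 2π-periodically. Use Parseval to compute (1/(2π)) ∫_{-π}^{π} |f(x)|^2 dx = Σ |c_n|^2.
Σ |c_n|^2 = 5

Expand |f|^2 and use orthogonality of {sin(nx), cos(mx)} on [-π, π]:
  ∫_{-π}^{π} sin(nx)^2 dx = π, ∫ cos(mx)^2 dx = π, and cross terms integrate to 0.
So ∫_{-π}^{π} f(x)^2 dx = 3^2 · π + 1^2 · π = (9 + 1)π.
Divide by 2π: (9 + 1)/2 = 5.
By Parseval, this equals Σ |c_n|^2.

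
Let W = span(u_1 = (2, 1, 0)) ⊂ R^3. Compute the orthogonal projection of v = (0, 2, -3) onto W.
proj_W(v) = (4/5, 2/5, 0)

Set up U = [u_1 | ... | u_1] ∈ R^(3×1). The projector onto W = col(U) is P = U (U^T U)^(-1) U^T.
Compute U^T U =
  [5],
and U^T v = (2).
Solve U^T U · c = U^T v for the coefficients: c = (2/5). The projection is proj_W(v) = U c.
Check: (v - proj_W(v)) · u_1 = 0  (should be 0).
Result: proj_W(v) = (4/5, 2/5, 0).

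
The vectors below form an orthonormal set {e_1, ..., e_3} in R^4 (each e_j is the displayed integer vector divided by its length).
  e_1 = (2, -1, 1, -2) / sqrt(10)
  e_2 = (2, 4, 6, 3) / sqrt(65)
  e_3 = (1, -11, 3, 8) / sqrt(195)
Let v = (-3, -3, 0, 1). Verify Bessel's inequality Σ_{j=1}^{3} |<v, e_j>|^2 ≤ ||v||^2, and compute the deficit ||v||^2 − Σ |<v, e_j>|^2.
Σ |<v, e_j>|^2 = 401/30; ||v||^2 = 19; deficit = 169/30

Write each e_j = u_j / sqrt(<u_j, u_j>) where u_j is the displayed integer vector. Then <v, e_j> = <v, u_j> / sqrt(<u_j, u_j>), so |<v, e_j>|^2 = <v, u_j>^2 / <u_j, u_j>.
Coefficients: <v, e_1> = -5/sqrt(10), <v, e_2> = -15/sqrt(65), <v, e_3> = 38/sqrt(195).
Square and sum: Σ |<v, e_j>|^2 = 401/30.
Compute ||v||^2 = v·v = 19.
Deficit = 19 − 401/30 = 169/30 ≥ 0, confirming Bessel's inequality. (The deficit equals ||v − Σ <v,e_j> e_j||^2, the squared distance from v to span{e_j}.)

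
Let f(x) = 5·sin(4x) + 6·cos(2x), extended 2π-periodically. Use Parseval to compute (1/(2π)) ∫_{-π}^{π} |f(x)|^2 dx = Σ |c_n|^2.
Σ |c_n|^2 = 61/2

Expand |f|^2 and use orthogonality of {sin(nx), cos(mx)} on [-π, π]:
  ∫_{-π}^{π} sin(nx)^2 dx = π, ∫ cos(mx)^2 dx = π, and cross terms integrate to 0.
So ∫_{-π}^{π} f(x)^2 dx = 5^2 · π + 6^2 · π = (25 + 36)π.
Divide by 2π: (25 + 36)/2 = 61/2.
By Parseval, this equals Σ |c_n|^2.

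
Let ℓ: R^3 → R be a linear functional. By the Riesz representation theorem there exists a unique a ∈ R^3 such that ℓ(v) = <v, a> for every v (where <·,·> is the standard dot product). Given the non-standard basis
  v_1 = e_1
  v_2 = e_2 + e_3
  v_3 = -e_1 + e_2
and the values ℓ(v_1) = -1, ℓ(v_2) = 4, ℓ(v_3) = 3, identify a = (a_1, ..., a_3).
a = (-1, 2, 2)

Write a = (a_1, ..., a_3) in the standard basis. For each basis vector v_i, ℓ(v_i) = <v_i, a> is a linear equation in the a_j's. Collect the n equations into a matrix system V a = ℓ, where row i of V is v_i (expressed in the standard basis). Since V is invertible (lower-triangular with 1s on the diagonal, up to permutation), solve by back-substitution:
  V =
[[1, 0, 0],
 [0, 1, 1],
 [-1, 1, 0]]
  V a = (-1, 4, 3)
Solving gives a = (-1, 2, 2).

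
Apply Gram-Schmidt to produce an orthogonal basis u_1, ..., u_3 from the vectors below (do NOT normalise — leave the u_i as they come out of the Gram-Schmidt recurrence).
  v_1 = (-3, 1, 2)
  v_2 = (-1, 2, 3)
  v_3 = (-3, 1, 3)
Orthogonal basis:
  u_1 = (-3, 1, 2)
  u_2 = (19/14, 17/14, 10/7)
  u_3 = (1/15, -7/15, 1/3)

Apply the Gram-Schmidt recurrence
  u_1 = v_1
  u_i = v_i − Σ_{j<i} ((v_i · u_j) / (u_j · u_j)) · u_j.

Step by step this gives:
  u_1 = (-3, 1, 2)
  u_2 = (19/14, 17/14, 10/7)
  u_3 = (1/15, -7/15, 1/3)

Orthogonality check:
  u_2 · u_1 = 0 (should be 0)
  u_3 · u_1 = 0 (should be 0)
  u_3 · u_2 = 0 (should be 0)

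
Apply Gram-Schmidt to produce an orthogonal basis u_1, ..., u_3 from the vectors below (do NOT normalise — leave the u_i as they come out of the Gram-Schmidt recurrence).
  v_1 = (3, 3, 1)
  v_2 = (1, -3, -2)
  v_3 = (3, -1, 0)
Orthogonal basis:
  u_1 = (3, 3, 1)
  u_2 = (43/19, -33/19, -30/19)
  u_3 = (24/101, -56/101, 96/101)

Apply the Gram-Schmidt recurrence
  u_1 = v_1
  u_i = v_i − Σ_{j<i} ((v_i · u_j) / (u_j · u_j)) · u_j.

Step by step this gives:
  u_1 = (3, 3, 1)
  u_2 = (43/19, -33/19, -30/19)
  u_3 = (24/101, -56/101, 96/101)

Orthogonality check:
  u_2 · u_1 = 0 (should be 0)
  u_3 · u_1 = 0 (should be 0)
  u_3 · u_2 = 0 (should be 0)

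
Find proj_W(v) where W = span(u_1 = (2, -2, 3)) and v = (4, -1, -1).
proj_W(v) = (14/17, -14/17, 21/17)

Set up U = [u_1 | ... | u_1] ∈ R^(3×1). The projector onto W = col(U) is P = U (U^T U)^(-1) U^T.
Compute U^T U =
  [17],
and U^T v = (7).
Solve U^T U · c = U^T v for the coefficients: c = (7/17). The projection is proj_W(v) = U c.
Check: (v - proj_W(v)) · u_1 = 0  (should be 0).
Result: proj_W(v) = (14/17, -14/17, 21/17).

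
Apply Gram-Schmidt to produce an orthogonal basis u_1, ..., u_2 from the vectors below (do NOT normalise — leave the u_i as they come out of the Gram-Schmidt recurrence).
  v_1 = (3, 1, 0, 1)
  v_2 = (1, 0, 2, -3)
Orthogonal basis:
  u_1 = (3, 1, 0, 1)
  u_2 = (1, 0, 2, -3)

Apply the Gram-Schmidt recurrence
  u_1 = v_1
  u_i = v_i − Σ_{j<i} ((v_i · u_j) / (u_j · u_j)) · u_j.

Step by step this gives:
  u_1 = (3, 1, 0, 1)
  u_2 = (1, 0, 2, -3)

Orthogonality check:
  u_2 · u_1 = 0 (should be 0)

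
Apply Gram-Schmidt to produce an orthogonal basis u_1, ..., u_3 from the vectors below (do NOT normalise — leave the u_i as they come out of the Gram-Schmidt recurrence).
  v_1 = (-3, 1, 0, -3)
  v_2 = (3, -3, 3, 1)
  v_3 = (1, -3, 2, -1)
Orthogonal basis:
  u_1 = (-3, 1, 0, -3)
  u_2 = (12/19, -42/19, 3, -26/19)
  u_3 = (-14/307, -258/307, -220/307, -72/307)

Apply the Gram-Schmidt recurrence
  u_1 = v_1
  u_i = v_i − Σ_{j<i} ((v_i · u_j) / (u_j · u_j)) · u_j.

Step by step this gives:
  u_1 = (-3, 1, 0, -3)
  u_2 = (12/19, -42/19, 3, -26/19)
  u_3 = (-14/307, -258/307, -220/307, -72/307)

Orthogonality check:
  u_2 · u_1 = 0 (should be 0)
  u_3 · u_1 = 0 (should be 0)
  u_3 · u_2 = 0 (should be 0)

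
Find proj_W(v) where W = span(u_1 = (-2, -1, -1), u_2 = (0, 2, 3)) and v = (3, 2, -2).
proj_W(v) = (176/53, 4/53, -38/53)

Set up U = [u_1 | ... | u_2] ∈ R^(3×2). The projector onto W = col(U) is P = U (U^T U)^(-1) U^T.
Compute U^T U =
  [6, -5]
  [-5, 13],
and U^T v = (-6, -2).
Solve U^T U · c = U^T v for the coefficients: c = (-88/53, -42/53). The projection is proj_W(v) = U c.
Check: (v - proj_W(v)) · u_1 = 0  (should be 0).
Check: (v - proj_W(v)) · u_2 = 0  (should be 0).
Result: proj_W(v) = (176/53, 4/53, -38/53).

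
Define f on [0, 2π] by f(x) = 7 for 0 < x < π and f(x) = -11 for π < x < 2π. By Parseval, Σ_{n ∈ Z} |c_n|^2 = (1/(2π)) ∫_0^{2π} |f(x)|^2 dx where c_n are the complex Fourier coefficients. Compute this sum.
Σ |c_n|^2 = 85

Parseval equates the L^2 energy of f (normalised by 1/(2π)) with the ℓ^2 sum of its Fourier coefficients: (1/(2π)) ∫_0^{2π} |f|^2 = Σ |c_n|^2.
Compute the left side: (1/(2π)) [∫_0^π 7^2 dx + ∫_π^{2π} (-11)^2 dx] = (1/(2π)) · (49π + 121π) = (49 + 121)/2 = 85.
So Σ_{n ∈ Z} |c_n|^2 = 85.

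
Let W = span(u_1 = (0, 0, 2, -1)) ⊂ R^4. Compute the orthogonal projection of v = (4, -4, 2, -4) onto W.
proj_W(v) = (0, 0, 16/5, -8/5)

Set up U = [u_1 | ... | u_1] ∈ R^(4×1). The projector onto W = col(U) is P = U (U^T U)^(-1) U^T.
Compute U^T U =
  [5],
and U^T v = (8).
Solve U^T U · c = U^T v for the coefficients: c = (8/5). The projection is proj_W(v) = U c.
Check: (v - proj_W(v)) · u_1 = 0  (should be 0).
Result: proj_W(v) = (0, 0, 16/5, -8/5).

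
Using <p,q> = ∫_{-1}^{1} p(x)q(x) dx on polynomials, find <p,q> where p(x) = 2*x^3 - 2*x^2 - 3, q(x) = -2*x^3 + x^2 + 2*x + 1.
<p,q> = -1016/105

Expand the product: p(x)·q(x) = -4*x^6 + 6*x^5 + 2*x^4 + 4*x^3 - 5*x^2 - 6*x - 3.
∫_{-1}^{1} of each monomial x^k gives [2/(k+1) if k even, 0 if k odd]. Integrating term-by-term (or equivalently evaluating the antiderivative F(x) = -4*x^7/7 + x^6 + 2*x^5/5 + x^4 - 5*x^3/3 - 3*x^2 - 3*x at the endpoints):
  F(1) − F(−1) = -613/105 − (403/105) = -1016/105.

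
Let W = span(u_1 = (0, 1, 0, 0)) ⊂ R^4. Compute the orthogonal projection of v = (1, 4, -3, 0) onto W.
proj_W(v) = (0, 4, 0, 0)

Set up U = [u_1 | ... | u_1] ∈ R^(4×1). The projector onto W = col(U) is P = U (U^T U)^(-1) U^T.
Compute U^T U =
  [1],
and U^T v = (4).
Solve U^T U · c = U^T v for the coefficients: c = (4). The projection is proj_W(v) = U c.
Check: (v - proj_W(v)) · u_1 = 0  (should be 0).
Result: proj_W(v) = (0, 4, 0, 0).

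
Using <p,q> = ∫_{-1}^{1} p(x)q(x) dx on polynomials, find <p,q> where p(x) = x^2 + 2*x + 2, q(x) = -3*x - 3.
<p,q> = -18

Expand the product: p(x)·q(x) = -3*x^3 - 9*x^2 - 12*x - 6.
∫_{-1}^{1} of each monomial x^k gives [2/(k+1) if k even, 0 if k odd]. Integrating term-by-term (or equivalently evaluating the antiderivative F(x) = -3*x^4/4 - 3*x^3 - 6*x^2 - 6*x at the endpoints):
  F(1) − F(−1) = -63/4 − (9/4) = -18.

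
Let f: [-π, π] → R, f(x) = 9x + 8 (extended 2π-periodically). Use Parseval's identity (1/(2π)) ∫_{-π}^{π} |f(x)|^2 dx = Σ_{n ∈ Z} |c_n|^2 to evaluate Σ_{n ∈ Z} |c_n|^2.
Σ |c_n|^2 = 27π^2 + 64

Expand and integrate term by term over [-π, π]:
  ∫ (9x)^2 dx = 81·(2π^3/3); ∫ 2·9·(8)·x dx = 0 (odd integrand); ∫ 8^2 dx = 64·2π.
So (1/(2π)) ∫_{-π}^{π} (9x + 8)^2 dx = 81π^2/3 + 64 = 27π^2 + 64.
Parseval ⇒ Σ |c_n|^2 = 27π^2 + 64.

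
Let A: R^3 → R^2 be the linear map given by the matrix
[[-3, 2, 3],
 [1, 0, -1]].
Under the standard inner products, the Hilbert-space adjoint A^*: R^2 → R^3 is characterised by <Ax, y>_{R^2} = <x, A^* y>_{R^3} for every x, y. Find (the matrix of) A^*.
A^* = A^T =
[[-3, 1],
 [2, 0],
 [3, -1]]

For real matrices with standard dot products, the defining identity <Ax, y> = <x, A^* y> gives (Ax)^T y = x^T (A^*) y, i.e. x^T A^T y = x^T (A^*) y. Since this holds for all x, y, we must have A^* = A^T. Therefore
A^* =
[[-3, 1],
 [2, 0],
 [3, -1]].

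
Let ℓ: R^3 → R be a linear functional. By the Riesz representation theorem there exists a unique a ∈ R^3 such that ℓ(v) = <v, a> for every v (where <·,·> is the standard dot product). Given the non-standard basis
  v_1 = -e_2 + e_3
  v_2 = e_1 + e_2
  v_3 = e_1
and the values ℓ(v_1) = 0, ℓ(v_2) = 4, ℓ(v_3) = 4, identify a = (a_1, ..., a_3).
a = (4, 0, 0)

Write a = (a_1, ..., a_3) in the standard basis. For each basis vector v_i, ℓ(v_i) = <v_i, a> is a linear equation in the a_j's. Collect the n equations into a matrix system V a = ℓ, where row i of V is v_i (expressed in the standard basis). Since V is invertible (lower-triangular with 1s on the diagonal, up to permutation), solve by back-substitution:
  V =
[[0, -1, 1],
 [1, 1, 0],
 [1, 0, 0]]
  V a = (0, 4, 4)
Solving gives a = (4, 0, 0).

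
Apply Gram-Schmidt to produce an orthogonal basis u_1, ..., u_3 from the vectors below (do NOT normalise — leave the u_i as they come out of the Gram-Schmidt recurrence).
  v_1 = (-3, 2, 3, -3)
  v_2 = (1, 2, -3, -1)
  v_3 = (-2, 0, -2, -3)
Orthogonal basis:
  u_1 = (-3, 2, 3, -3)
  u_2 = (16/31, 72/31, -78/31, -46/31)
  u_3 = (-79/55, -108/55, -151/110, -137/110)

Apply the Gram-Schmidt recurrence
  u_1 = v_1
  u_i = v_i − Σ_{j<i} ((v_i · u_j) / (u_j · u_j)) · u_j.

Step by step this gives:
  u_1 = (-3, 2, 3, -3)
  u_2 = (16/31, 72/31, -78/31, -46/31)
  u_3 = (-79/55, -108/55, -151/110, -137/110)

Orthogonality check:
  u_2 · u_1 = 0 (should be 0)
  u_3 · u_1 = 0 (should be 0)
  u_3 · u_2 = 0 (should be 0)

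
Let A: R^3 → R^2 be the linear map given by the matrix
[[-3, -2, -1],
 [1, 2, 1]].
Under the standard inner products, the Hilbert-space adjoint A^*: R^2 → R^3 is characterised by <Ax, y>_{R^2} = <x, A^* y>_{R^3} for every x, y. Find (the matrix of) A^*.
A^* = A^T =
[[-3, 1],
 [-2, 2],
 [-1, 1]]

For real matrices with standard dot products, the defining identity <Ax, y> = <x, A^* y> gives (Ax)^T y = x^T (A^*) y, i.e. x^T A^T y = x^T (A^*) y. Since this holds for all x, y, we must have A^* = A^T. Therefore
A^* =
[[-3, 1],
 [-2, 2],
 [-1, 1]].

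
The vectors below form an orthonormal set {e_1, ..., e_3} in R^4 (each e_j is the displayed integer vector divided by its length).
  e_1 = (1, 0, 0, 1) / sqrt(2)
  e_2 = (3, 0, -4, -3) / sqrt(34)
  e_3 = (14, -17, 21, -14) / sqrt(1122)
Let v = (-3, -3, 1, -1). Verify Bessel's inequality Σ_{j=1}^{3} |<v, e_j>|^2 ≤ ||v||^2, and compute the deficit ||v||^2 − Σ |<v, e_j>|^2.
Σ |<v, e_j>|^2 = 38/3; ||v||^2 = 20; deficit = 22/3

Write each e_j = u_j / sqrt(<u_j, u_j>) where u_j is the displayed integer vector. Then <v, e_j> = <v, u_j> / sqrt(<u_j, u_j>), so |<v, e_j>|^2 = <v, u_j>^2 / <u_j, u_j>.
Coefficients: <v, e_1> = -4/sqrt(2), <v, e_2> = -10/sqrt(34), <v, e_3> = 44/sqrt(1122).
Square and sum: Σ |<v, e_j>|^2 = 38/3.
Compute ||v||^2 = v·v = 20.
Deficit = 20 − 38/3 = 22/3 ≥ 0, confirming Bessel's inequality. (The deficit equals ||v − Σ <v,e_j> e_j||^2, the squared distance from v to span{e_j}.)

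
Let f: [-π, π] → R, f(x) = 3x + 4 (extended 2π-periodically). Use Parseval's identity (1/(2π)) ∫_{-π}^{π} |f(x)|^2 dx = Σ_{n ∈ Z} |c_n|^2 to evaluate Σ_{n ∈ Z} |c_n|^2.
Σ |c_n|^2 = 3π^2 + 16

Expand and integrate term by term over [-π, π]:
  ∫ (3x)^2 dx = 9·(2π^3/3); ∫ 2·3·(4)·x dx = 0 (odd integrand); ∫ 4^2 dx = 16·2π.
So (1/(2π)) ∫_{-π}^{π} (3x + 4)^2 dx = 9π^2/3 + 16 = 3π^2 + 16.
Parseval ⇒ Σ |c_n|^2 = 3π^2 + 16.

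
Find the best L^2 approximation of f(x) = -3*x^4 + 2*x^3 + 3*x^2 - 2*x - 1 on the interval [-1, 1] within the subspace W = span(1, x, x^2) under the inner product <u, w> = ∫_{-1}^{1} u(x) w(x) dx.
g(x) = 3*x^2/7 - 4*x/5 - 26/35

The best approximation g ∈ W is the orthogonal projection of f onto W. Writing g = a_0 + a_1 x + a_2 x^2, the coefficients solve the normal equations G · a = b where
  G_{ij} = <φ_i, φ_j> and b_i = <f, φ_i>, with φ_0 = 1, φ_1 = x, φ_2 = x^2.
G =
  [2, 0, 2/3]
  [0, 2/3, 0]
  [2/3, 0, 2/5],
b = (-6/5, -8/15, -34/105).
Solving gives a_0 = -26/35, a_1 = -4/5, a_2 = 3/7, so
  g(x) = 3*x^2/7 - 4*x/5 - 26/35.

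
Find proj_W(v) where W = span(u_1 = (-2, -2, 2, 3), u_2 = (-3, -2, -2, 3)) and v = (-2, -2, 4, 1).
proj_W(v) = (-298/321, -478/321, 1198/321, 239/107)

Set up U = [u_1 | ... | u_2] ∈ R^(4×2). The projector onto W = col(U) is P = U (U^T U)^(-1) U^T.
Compute U^T U =
  [21, 15]
  [15, 26],
and U^T v = (19, 5).
Solve U^T U · c = U^T v for the coefficients: c = (419/321, -60/107). The projection is proj_W(v) = U c.
Check: (v - proj_W(v)) · u_1 = 0  (should be 0).
Check: (v - proj_W(v)) · u_2 = 0  (should be 0).
Result: proj_W(v) = (-298/321, -478/321, 1198/321, 239/107).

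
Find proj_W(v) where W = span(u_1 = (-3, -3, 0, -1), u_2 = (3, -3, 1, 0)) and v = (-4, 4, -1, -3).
proj_W(v) = (-84/19, 66/19, -25/19, -3/19)

Set up U = [u_1 | ... | u_2] ∈ R^(4×2). The projector onto W = col(U) is P = U (U^T U)^(-1) U^T.
Compute U^T U =
  [19, 0]
  [0, 19],
and U^T v = (3, -25).
Solve U^T U · c = U^T v for the coefficients: c = (3/19, -25/19). The projection is proj_W(v) = U c.
Check: (v - proj_W(v)) · u_1 = 0  (should be 0).
Check: (v - proj_W(v)) · u_2 = 0  (should be 0).
Result: proj_W(v) = (-84/19, 66/19, -25/19, -3/19).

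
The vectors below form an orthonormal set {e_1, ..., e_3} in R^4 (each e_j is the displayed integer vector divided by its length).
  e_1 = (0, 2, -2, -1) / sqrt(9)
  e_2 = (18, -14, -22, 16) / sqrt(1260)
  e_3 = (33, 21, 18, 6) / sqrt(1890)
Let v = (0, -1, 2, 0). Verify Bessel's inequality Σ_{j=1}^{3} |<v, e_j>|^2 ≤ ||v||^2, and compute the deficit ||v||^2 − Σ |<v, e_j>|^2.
Σ |<v, e_j>|^2 = 29/6; ||v||^2 = 5; deficit = 1/6

Write each e_j = u_j / sqrt(<u_j, u_j>) where u_j is the displayed integer vector. Then <v, e_j> = <v, u_j> / sqrt(<u_j, u_j>), so |<v, e_j>|^2 = <v, u_j>^2 / <u_j, u_j>.
Coefficients: <v, e_1> = -6/sqrt(9), <v, e_2> = -30/sqrt(1260), <v, e_3> = 15/sqrt(1890).
Square and sum: Σ |<v, e_j>|^2 = 29/6.
Compute ||v||^2 = v·v = 5.
Deficit = 5 − 29/6 = 1/6 ≥ 0, confirming Bessel's inequality. (The deficit equals ||v − Σ <v,e_j> e_j||^2, the squared distance from v to span{e_j}.)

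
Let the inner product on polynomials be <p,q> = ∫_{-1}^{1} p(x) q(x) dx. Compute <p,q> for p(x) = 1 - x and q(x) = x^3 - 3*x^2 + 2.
<p,q> = 8/5

Expand the product: p(x)·q(x) = -x^4 + 4*x^3 - 3*x^2 - 2*x + 2.
∫_{-1}^{1} of each monomial x^k gives [2/(k+1) if k even, 0 if k odd]. Integrating term-by-term (or equivalently evaluating the antiderivative F(x) = -x^5/5 + x^4 - x^3 - x^2 + 2*x at the endpoints):
  F(1) − F(−1) = 4/5 − (-4/5) = 8/5.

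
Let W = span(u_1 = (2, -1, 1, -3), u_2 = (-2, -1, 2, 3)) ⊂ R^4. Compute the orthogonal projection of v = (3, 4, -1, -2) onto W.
proj_W(v) = (146/85, 127/85, -227/85, -219/85)

Set up U = [u_1 | ... | u_2] ∈ R^(4×2). The projector onto W = col(U) is P = U (U^T U)^(-1) U^T.
Compute U^T U =
  [15, -10]
  [-10, 18],
and U^T v = (7, -18).
Solve U^T U · c = U^T v for the coefficients: c = (-27/85, -20/17). The projection is proj_W(v) = U c.
Check: (v - proj_W(v)) · u_1 = 0  (should be 0).
Check: (v - proj_W(v)) · u_2 = 0  (should be 0).
Result: proj_W(v) = (146/85, 127/85, -227/85, -219/85).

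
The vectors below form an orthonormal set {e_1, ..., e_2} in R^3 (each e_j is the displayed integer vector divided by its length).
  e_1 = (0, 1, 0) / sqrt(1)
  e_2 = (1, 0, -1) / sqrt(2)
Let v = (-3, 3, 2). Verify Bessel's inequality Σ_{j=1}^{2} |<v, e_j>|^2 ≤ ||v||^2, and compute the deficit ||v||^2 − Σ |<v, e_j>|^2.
Σ |<v, e_j>|^2 = 43/2; ||v||^2 = 22; deficit = 1/2

Write each e_j = u_j / sqrt(<u_j, u_j>) where u_j is the displayed integer vector. Then <v, e_j> = <v, u_j> / sqrt(<u_j, u_j>), so |<v, e_j>|^2 = <v, u_j>^2 / <u_j, u_j>.
Coefficients: <v, e_1> = 3/sqrt(1), <v, e_2> = -5/sqrt(2).
Square and sum: Σ |<v, e_j>|^2 = 43/2.
Compute ||v||^2 = v·v = 22.
Deficit = 22 − 43/2 = 1/2 ≥ 0, confirming Bessel's inequality. (The deficit equals ||v − Σ <v,e_j> e_j||^2, the squared distance from v to span{e_j}.)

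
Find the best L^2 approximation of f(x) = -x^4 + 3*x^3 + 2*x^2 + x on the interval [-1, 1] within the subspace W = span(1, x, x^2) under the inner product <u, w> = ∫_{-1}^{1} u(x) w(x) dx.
g(x) = 8*x^2/7 + 14*x/5 + 3/35

The best approximation g ∈ W is the orthogonal projection of f onto W. Writing g = a_0 + a_1 x + a_2 x^2, the coefficients solve the normal equations G · a = b where
  G_{ij} = <φ_i, φ_j> and b_i = <f, φ_i>, with φ_0 = 1, φ_1 = x, φ_2 = x^2.
G =
  [2, 0, 2/3]
  [0, 2/3, 0]
  [2/3, 0, 2/5],
b = (14/15, 28/15, 18/35).
Solving gives a_0 = 3/35, a_1 = 14/5, a_2 = 8/7, so
  g(x) = 8*x^2/7 + 14*x/5 + 3/35.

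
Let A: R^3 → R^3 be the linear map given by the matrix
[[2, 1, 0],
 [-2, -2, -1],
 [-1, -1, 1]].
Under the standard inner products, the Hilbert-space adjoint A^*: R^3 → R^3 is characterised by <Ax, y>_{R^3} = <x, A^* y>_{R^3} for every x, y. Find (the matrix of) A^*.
A^* = A^T =
[[2, -2, -1],
 [1, -2, -1],
 [0, -1, 1]]

For real matrices with standard dot products, the defining identity <Ax, y> = <x, A^* y> gives (Ax)^T y = x^T (A^*) y, i.e. x^T A^T y = x^T (A^*) y. Since this holds for all x, y, we must have A^* = A^T. Therefore
A^* =
[[2, -2, -1],
 [1, -2, -1],
 [0, -1, 1]].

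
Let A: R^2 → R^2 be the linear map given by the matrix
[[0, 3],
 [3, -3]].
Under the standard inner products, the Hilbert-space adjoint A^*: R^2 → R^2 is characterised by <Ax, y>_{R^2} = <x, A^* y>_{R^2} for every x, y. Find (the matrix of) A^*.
A^* = A^T =
[[0, 3],
 [3, -3]]

For real matrices with standard dot products, the defining identity <Ax, y> = <x, A^* y> gives (Ax)^T y = x^T (A^*) y, i.e. x^T A^T y = x^T (A^*) y. Since this holds for all x, y, we must have A^* = A^T. Therefore
A^* =
[[0, 3],
 [3, -3]].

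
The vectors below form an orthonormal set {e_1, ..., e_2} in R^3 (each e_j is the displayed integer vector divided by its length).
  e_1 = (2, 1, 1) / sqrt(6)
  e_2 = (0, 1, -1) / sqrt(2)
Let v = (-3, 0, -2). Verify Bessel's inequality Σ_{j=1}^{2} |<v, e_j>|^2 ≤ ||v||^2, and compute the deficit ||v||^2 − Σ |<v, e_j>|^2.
Σ |<v, e_j>|^2 = 38/3; ||v||^2 = 13; deficit = 1/3

Write each e_j = u_j / sqrt(<u_j, u_j>) where u_j is the displayed integer vector. Then <v, e_j> = <v, u_j> / sqrt(<u_j, u_j>), so |<v, e_j>|^2 = <v, u_j>^2 / <u_j, u_j>.
Coefficients: <v, e_1> = -8/sqrt(6), <v, e_2> = 2/sqrt(2).
Square and sum: Σ |<v, e_j>|^2 = 38/3.
Compute ||v||^2 = v·v = 13.
Deficit = 13 − 38/3 = 1/3 ≥ 0, confirming Bessel's inequality. (The deficit equals ||v − Σ <v,e_j> e_j||^2, the squared distance from v to span{e_j}.)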